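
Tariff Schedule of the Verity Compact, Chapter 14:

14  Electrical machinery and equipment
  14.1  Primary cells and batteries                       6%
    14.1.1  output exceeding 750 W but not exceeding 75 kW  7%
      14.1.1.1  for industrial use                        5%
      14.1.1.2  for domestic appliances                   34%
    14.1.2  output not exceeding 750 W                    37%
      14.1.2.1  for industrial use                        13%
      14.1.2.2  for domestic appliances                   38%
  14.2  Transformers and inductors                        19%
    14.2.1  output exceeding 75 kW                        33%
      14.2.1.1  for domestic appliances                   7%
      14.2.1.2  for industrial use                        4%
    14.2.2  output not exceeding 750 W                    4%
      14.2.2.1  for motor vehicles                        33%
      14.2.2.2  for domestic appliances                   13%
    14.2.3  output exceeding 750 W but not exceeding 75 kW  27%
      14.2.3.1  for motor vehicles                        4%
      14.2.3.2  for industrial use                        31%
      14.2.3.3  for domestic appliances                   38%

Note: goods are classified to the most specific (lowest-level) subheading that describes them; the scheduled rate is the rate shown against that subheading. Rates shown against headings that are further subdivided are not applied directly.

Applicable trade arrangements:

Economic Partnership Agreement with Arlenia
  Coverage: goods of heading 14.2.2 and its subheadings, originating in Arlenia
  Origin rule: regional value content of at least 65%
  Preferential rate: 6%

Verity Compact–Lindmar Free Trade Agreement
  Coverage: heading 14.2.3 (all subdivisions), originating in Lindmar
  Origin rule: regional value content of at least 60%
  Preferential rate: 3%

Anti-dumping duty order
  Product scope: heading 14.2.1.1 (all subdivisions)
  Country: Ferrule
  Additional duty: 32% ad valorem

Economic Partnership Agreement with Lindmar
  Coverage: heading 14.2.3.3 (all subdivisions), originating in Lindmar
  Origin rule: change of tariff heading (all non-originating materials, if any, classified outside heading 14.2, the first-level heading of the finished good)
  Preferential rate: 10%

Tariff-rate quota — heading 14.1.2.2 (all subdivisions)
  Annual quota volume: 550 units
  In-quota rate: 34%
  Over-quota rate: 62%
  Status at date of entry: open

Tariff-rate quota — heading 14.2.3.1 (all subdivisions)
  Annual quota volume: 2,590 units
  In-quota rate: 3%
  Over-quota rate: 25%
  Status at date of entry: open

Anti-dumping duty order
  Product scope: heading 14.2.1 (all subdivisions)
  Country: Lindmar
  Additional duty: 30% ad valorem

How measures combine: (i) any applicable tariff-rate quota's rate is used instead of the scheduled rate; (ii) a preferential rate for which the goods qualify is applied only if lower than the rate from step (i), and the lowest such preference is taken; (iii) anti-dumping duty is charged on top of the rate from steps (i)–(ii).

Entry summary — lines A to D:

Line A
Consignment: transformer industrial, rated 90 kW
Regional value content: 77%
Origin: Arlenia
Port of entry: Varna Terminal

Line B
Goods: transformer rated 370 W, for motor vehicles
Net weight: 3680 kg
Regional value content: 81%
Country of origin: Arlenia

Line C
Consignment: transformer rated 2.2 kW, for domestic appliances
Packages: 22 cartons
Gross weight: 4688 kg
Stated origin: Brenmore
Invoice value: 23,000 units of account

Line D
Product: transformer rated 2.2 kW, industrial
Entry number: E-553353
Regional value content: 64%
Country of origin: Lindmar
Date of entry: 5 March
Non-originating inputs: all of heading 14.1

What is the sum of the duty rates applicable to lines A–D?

51%

Line A: transformer → 14.2; rated 90 kW → 14.2.1; industrial → 14.2.1.2. Scheduled 4%. Arlenia agreement on 14.2.2: 14.2.1.2 not covered. → 4%.
Line B: transformer → 14.2; rated 370 W → 14.2.2; for motor vehicles → 14.2.2.1. Scheduled 33%. Arlenia agreement on 14.2.2: RVC ≥ 65% → 6% available; preferential 6%. → 6%.
Line C: transformer → 14.2; rated 2.2 kW → 14.2.3; for domestic appliances → 14.2.3.3. Scheduled 38%. No special measure applies. → 38%.
Line D: transformer → 14.2; rated 2.2 kW → 14.2.3; industrial → 14.2.3.2. Scheduled 31%. Lindmar agreement on 14.2.3: RVC ≥ 60% → 3% available; Lindmar agreement on 14.2.3.3: 14.2.3.2 not covered; preferential 3%. → 3%.
Sum: 4% + 6% + 38% + 3% = 51%.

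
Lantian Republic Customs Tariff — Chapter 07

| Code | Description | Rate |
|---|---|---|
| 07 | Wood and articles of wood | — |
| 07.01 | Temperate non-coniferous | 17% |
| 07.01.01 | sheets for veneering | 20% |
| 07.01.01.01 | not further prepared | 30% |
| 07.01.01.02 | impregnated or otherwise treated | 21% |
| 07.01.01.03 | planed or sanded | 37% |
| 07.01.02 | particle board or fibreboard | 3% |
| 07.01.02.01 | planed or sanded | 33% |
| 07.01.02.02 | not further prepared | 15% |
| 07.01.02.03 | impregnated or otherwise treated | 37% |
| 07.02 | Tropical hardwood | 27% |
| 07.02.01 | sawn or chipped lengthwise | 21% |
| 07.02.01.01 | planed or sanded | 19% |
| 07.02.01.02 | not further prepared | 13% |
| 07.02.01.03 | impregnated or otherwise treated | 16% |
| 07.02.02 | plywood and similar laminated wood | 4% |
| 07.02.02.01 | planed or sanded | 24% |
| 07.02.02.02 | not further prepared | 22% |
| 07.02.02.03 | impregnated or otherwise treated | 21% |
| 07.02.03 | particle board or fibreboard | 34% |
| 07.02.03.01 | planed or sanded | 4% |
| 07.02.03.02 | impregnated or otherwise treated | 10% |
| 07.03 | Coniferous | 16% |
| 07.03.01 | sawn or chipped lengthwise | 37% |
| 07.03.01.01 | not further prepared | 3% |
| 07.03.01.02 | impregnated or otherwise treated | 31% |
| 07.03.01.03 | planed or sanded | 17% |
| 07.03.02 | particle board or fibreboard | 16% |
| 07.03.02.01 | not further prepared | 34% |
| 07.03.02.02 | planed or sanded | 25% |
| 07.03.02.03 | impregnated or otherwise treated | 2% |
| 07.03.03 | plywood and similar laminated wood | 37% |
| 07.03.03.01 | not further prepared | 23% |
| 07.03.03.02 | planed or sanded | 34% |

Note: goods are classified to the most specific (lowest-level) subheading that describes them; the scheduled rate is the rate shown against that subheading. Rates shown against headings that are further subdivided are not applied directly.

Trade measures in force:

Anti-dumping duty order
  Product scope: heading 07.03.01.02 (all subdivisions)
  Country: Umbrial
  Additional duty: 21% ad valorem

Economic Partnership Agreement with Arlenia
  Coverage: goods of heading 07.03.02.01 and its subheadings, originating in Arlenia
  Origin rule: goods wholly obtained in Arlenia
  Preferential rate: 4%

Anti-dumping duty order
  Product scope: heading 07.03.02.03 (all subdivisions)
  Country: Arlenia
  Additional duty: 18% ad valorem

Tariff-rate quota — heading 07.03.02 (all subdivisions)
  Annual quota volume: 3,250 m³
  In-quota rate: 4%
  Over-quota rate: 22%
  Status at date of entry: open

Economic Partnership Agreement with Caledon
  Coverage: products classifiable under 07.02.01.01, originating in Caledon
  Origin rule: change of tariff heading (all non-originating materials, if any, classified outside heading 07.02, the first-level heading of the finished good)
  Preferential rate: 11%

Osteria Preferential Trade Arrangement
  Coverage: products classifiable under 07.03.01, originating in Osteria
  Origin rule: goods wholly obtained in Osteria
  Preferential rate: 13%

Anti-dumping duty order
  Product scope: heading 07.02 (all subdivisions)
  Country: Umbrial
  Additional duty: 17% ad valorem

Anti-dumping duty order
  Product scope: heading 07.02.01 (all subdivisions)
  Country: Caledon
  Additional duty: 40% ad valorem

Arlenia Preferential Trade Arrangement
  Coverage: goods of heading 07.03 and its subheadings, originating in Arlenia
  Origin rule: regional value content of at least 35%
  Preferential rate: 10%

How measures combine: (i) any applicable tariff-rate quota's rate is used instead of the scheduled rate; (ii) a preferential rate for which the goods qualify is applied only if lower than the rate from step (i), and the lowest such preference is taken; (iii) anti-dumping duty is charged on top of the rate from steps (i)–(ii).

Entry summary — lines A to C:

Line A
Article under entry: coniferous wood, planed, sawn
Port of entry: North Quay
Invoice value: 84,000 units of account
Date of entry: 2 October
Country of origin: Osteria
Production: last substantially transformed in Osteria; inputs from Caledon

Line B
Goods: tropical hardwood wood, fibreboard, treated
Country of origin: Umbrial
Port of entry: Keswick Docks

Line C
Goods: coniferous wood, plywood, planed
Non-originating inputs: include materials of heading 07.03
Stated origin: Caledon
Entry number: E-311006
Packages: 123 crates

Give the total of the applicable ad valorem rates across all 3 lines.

Line A: coniferous → 07.03; sawn → 07.03.01; planed → 07.03.01.03. Scheduled 17%. Osteria agreement on 07.03.01: not wholly obtained. → 17%.
Line B: tropical hardwood → 07.02; fibreboard → 07.02.03; treated → 07.02.03.02. Scheduled 10%. anti-dumping (Umbrial, 07.02): +17%; total 10% + 17% = 27%. → 27%.
Line C: coniferous → 07.03; plywood → 07.03.03; planed → 07.03.03.02. Scheduled 34%. Caledon agreement on 07.02.01.01: 07.03.03.02 not covered. → 34%.
Sum: 17% + 27% + 34% = 78%.

78%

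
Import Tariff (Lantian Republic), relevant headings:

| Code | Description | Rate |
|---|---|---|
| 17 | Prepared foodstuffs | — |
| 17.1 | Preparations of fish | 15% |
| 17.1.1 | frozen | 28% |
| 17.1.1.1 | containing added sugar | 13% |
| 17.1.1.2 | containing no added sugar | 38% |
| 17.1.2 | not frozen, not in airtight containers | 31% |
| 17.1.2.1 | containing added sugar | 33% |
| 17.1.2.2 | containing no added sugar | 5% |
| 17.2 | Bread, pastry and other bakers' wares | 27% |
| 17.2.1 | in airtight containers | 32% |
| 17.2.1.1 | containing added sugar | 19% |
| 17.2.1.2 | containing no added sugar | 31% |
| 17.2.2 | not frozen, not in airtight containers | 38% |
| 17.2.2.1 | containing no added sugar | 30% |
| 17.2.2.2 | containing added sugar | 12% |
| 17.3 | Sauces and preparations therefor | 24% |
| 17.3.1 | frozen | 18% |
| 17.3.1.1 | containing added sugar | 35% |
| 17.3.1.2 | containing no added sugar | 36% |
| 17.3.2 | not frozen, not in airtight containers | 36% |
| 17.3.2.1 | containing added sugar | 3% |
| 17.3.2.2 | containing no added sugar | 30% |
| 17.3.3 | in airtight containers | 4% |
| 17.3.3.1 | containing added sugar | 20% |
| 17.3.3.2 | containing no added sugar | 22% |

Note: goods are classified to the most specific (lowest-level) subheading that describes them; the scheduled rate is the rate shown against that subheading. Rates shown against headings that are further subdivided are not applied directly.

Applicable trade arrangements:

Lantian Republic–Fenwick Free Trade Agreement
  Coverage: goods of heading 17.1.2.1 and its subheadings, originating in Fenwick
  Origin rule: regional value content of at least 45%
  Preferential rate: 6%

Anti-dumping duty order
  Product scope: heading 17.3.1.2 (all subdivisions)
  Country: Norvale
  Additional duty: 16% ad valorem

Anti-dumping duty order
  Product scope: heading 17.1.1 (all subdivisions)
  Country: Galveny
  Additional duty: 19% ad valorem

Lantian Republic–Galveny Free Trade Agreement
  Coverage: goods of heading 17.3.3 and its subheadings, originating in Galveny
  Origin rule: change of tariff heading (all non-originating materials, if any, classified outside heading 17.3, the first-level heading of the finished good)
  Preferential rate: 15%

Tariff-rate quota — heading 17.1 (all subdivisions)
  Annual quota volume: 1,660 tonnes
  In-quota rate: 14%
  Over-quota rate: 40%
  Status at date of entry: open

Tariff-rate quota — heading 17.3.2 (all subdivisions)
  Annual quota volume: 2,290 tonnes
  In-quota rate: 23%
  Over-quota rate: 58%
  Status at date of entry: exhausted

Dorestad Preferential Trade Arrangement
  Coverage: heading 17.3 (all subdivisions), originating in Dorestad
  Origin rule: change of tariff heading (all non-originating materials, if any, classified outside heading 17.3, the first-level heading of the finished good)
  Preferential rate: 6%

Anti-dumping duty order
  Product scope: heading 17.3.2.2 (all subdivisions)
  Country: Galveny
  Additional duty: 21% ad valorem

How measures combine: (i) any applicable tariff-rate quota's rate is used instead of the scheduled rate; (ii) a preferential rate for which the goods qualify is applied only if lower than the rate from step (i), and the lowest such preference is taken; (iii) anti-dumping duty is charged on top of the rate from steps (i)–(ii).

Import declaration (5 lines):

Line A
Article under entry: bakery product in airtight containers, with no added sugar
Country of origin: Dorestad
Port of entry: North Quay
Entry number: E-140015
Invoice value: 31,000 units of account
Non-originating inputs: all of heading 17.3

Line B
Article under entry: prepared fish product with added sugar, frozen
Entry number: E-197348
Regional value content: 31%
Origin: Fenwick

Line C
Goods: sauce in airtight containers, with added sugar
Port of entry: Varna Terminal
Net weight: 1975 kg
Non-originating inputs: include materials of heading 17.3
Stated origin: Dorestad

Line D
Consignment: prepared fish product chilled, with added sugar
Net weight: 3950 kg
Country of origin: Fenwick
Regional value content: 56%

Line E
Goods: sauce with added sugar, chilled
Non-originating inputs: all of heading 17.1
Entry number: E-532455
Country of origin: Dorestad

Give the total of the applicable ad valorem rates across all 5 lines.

77%

Line A: bakery product → 17.2; in airtight containers → 17.2.1; with no added sugar → 17.2.1.2. Scheduled 31%. Dorestad agreement on 17.3: 17.2.1.2 not covered. → 31%.
Line B: prepared fish product → 17.1; frozen → 17.1.1; with added sugar → 17.1.1.1. Scheduled 13%. quota on 17.1 open → in-quota 14%; Fenwick agreement on 17.1.2.1: 17.1.1.1 not covered. → 14%.
Line C: sauce → 17.3; in airtight containers → 17.3.3; with added sugar → 17.3.3.1. Scheduled 20%. Dorestad agreement on 17.3: CTH not met. → 20%.
Line D: prepared fish product → 17.1; chilled → 17.1.2; with added sugar → 17.1.2.1. Scheduled 33%. quota on 17.1 open → in-quota 14%; Fenwick agreement on 17.1.2.1: RVC ≥ 45% → 6% available; preferential 6%. → 6%.
Line E: sauce → 17.3; chilled → 17.3.2; with added sugar → 17.3.2.1. Scheduled 3%. quota on 17.3.2 exhausted → over-quota 58%; Dorestad agreement on 17.3: CTH met → 6% available; preferential 6%. → 6%.
Sum: 31% + 14% + 20% + 6% + 6% = 77%.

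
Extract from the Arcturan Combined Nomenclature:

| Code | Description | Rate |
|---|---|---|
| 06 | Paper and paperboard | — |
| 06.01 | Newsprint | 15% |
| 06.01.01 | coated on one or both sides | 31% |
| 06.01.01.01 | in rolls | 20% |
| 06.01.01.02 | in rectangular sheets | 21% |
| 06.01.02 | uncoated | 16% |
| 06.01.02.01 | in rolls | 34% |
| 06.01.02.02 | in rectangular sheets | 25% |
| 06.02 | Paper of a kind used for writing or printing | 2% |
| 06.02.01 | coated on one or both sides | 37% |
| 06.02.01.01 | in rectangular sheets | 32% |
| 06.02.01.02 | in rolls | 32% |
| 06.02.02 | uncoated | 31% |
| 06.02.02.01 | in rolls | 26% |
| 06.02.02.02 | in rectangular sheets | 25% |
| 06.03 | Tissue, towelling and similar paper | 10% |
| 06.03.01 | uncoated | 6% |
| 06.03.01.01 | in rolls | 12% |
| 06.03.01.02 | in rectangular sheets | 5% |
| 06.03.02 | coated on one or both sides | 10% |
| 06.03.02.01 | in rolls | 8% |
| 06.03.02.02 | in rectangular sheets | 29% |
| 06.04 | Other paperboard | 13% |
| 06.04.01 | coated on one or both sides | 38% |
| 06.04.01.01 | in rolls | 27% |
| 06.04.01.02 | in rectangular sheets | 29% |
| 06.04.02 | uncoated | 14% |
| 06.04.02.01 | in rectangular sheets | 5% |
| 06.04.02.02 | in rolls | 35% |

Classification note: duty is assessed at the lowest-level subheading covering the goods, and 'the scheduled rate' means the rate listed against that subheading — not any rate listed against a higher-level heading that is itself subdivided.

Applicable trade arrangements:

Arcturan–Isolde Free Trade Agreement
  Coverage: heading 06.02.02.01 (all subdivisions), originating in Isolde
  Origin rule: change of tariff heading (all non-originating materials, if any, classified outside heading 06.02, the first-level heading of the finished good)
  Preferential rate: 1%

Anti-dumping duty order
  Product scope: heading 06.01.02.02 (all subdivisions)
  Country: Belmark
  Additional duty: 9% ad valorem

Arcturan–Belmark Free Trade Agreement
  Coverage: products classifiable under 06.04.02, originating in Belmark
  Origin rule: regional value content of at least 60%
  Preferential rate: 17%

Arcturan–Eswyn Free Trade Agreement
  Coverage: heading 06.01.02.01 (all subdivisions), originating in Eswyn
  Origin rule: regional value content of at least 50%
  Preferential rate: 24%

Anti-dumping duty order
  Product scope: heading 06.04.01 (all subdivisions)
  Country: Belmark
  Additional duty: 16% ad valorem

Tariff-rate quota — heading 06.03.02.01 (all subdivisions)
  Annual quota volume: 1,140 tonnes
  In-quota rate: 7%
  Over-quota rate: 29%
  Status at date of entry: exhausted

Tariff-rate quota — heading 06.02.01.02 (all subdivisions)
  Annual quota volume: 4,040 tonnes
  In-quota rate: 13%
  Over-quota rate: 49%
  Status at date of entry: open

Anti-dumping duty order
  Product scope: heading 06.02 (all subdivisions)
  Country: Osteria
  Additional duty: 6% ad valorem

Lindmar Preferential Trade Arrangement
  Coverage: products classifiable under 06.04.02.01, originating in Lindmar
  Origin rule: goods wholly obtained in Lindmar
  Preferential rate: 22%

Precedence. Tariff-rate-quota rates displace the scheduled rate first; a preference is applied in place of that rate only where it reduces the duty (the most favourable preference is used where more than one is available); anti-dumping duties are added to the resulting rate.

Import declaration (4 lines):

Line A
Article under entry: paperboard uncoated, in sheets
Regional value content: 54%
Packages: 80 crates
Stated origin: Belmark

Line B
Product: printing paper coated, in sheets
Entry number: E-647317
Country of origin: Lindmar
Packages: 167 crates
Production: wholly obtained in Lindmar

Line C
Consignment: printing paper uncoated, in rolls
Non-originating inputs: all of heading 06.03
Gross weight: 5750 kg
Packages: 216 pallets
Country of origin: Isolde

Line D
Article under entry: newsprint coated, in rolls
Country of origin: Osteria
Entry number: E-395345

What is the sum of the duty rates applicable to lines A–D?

58%

Line A: paperboard → 06.04; uncoated → 06.04.02; in sheets → 06.04.02.01. Scheduled 5%. Belmark agreement on 06.04.02: RVC < 60%. → 5%.
Line B: printing paper → 06.02; coated → 06.02.01; in sheets → 06.02.01.01. Scheduled 32%. Lindmar agreement on 06.04.02.01: 06.02.01.01 not covered. → 32%.
Line C: printing paper → 06.02; uncoated → 06.02.02; in rolls → 06.02.02.01. Scheduled 26%. Isolde agreement on 06.02.02.01: CTH met → 1% available; preferential 1%. → 1%.
Line D: newsprint → 06.01; coated → 06.01.01; in rolls → 06.01.01.01. Scheduled 20%. No special measure applies. → 20%.
Sum: 5% + 32% + 1% + 20% = 58%.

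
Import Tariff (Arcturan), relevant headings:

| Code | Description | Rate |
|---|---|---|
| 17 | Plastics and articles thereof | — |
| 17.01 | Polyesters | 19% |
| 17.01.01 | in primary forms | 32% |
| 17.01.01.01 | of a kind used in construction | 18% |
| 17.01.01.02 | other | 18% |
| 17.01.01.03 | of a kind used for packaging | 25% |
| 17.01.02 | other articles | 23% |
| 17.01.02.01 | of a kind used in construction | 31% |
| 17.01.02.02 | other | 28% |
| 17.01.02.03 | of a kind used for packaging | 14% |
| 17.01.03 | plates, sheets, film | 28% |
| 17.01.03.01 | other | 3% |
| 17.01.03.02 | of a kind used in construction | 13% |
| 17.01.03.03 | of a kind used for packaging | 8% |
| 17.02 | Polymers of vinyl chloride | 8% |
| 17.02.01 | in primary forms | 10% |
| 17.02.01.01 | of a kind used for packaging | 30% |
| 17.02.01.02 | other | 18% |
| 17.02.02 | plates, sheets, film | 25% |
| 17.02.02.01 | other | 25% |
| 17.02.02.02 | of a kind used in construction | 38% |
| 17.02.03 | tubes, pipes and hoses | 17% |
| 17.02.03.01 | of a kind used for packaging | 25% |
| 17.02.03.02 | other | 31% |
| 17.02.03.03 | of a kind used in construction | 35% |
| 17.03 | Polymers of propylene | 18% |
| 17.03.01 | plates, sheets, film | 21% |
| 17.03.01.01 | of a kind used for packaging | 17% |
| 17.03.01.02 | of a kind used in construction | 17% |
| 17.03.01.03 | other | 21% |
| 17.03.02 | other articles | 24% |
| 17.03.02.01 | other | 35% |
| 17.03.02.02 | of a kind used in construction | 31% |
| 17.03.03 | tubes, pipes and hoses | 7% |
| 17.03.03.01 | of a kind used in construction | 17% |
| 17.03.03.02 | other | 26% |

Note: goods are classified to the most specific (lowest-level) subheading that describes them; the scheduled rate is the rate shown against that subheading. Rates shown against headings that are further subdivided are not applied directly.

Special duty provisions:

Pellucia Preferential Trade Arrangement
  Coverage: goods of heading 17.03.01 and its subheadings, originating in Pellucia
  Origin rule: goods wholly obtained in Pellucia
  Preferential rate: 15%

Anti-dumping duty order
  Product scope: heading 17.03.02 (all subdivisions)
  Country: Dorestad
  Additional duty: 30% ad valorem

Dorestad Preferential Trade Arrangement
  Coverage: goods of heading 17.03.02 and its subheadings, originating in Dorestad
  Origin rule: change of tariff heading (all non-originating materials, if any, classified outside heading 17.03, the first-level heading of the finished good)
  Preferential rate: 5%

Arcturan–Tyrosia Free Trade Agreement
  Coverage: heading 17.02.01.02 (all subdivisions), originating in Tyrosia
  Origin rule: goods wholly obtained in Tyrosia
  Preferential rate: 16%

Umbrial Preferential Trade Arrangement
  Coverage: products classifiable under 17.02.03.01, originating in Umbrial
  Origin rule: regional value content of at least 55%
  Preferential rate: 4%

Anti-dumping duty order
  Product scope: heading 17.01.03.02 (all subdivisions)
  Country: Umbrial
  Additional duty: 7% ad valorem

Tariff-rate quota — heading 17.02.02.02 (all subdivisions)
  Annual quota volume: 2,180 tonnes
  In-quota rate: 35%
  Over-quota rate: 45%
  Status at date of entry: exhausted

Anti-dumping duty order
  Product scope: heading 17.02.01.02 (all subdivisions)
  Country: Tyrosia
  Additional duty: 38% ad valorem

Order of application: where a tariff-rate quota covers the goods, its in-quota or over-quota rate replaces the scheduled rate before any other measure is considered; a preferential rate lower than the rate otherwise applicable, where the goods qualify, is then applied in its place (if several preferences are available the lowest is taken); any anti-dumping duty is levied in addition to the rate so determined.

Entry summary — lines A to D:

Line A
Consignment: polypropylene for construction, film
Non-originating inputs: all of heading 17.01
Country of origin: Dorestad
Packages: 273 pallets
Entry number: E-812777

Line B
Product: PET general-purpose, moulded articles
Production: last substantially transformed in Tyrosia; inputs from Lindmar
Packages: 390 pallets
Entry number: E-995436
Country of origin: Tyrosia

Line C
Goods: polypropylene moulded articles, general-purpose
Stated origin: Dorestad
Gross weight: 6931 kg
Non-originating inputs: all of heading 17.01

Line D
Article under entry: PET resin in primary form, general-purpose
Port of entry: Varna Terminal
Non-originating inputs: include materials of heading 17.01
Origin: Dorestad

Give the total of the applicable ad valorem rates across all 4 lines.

98%

Line A: polypropylene → 17.03; film → 17.03.01; for construction → 17.03.01.02. Scheduled 17%. Dorestad agreement on 17.03.02: 17.03.01.02 not covered. → 17%.
Line B: PET → 17.01; moulded articles → 17.01.02; general-purpose → 17.01.02.02. Scheduled 28%. Tyrosia agreement on 17.02.01.02: 17.01.02.02 not covered. → 28%.
Line C: polypropylene → 17.03; moulded articles → 17.03.02; general-purpose → 17.03.02.01. Scheduled 35%. Dorestad agreement on 17.03.02: CTH met → 5% available; preferential 5%; anti-dumping (Dorestad, 17.03.02): +30%; total 5% + 30% = 35%. → 35%.
Line D: PET → 17.01; resin in primary form → 17.01.01; general-purpose → 17.01.01.02. Scheduled 18%. Dorestad agreement on 17.03.02: 17.01.01.02 not covered. → 18%.
Sum: 17% + 28% + 35% + 18% = 98%.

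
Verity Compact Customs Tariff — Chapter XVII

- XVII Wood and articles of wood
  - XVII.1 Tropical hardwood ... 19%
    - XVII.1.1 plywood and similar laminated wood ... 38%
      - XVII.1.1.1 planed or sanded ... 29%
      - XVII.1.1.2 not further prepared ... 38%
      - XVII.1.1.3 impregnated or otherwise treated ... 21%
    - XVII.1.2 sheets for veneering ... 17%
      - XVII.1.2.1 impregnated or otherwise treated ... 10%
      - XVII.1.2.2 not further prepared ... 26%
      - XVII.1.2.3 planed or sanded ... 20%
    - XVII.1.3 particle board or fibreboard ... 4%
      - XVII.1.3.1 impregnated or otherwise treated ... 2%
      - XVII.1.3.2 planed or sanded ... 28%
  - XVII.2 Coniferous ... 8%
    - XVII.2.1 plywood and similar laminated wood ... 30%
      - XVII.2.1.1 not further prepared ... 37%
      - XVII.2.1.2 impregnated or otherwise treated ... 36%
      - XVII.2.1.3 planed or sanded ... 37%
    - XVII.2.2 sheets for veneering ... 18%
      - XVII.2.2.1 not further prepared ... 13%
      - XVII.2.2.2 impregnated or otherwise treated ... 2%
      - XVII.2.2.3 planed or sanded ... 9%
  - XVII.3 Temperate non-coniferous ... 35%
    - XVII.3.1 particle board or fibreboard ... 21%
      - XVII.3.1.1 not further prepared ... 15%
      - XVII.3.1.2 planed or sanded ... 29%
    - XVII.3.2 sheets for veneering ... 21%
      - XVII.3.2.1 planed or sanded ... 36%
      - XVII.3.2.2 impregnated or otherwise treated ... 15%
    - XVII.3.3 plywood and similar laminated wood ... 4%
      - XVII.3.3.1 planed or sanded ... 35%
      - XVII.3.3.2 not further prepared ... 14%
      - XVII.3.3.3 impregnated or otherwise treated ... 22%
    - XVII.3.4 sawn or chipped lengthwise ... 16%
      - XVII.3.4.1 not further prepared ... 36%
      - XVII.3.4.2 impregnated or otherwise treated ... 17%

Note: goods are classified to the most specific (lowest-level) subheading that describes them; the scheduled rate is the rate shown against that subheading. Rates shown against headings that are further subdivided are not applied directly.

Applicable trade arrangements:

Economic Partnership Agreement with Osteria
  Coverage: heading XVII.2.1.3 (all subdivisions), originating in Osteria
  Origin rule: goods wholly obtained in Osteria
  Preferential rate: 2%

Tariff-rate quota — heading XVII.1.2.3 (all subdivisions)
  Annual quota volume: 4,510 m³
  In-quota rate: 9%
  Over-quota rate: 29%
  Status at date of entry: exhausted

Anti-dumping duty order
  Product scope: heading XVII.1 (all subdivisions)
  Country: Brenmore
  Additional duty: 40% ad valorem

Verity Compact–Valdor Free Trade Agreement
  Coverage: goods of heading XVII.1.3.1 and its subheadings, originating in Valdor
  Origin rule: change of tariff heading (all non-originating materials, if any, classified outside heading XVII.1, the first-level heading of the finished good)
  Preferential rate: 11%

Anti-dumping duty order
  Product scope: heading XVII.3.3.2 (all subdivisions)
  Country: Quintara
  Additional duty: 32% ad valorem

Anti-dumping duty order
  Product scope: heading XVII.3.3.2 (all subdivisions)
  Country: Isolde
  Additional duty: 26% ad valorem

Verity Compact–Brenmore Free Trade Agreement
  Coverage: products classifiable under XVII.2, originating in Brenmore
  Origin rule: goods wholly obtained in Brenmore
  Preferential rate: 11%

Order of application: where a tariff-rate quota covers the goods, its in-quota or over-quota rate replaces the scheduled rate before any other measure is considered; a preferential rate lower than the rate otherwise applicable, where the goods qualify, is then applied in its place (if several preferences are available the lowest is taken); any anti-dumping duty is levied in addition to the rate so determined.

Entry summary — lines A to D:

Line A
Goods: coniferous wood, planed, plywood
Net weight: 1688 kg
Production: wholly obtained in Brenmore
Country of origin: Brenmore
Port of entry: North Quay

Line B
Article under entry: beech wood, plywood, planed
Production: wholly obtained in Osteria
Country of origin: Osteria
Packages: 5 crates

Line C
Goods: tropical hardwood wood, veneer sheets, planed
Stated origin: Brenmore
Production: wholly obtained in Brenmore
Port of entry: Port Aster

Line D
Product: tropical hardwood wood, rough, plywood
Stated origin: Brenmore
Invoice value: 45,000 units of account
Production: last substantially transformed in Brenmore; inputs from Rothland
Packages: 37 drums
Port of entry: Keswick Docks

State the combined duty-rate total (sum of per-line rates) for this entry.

Line A: coniferous → XVII.2; plywood → XVII.2.1; planed → XVII.2.1.3. Scheduled 37%. Brenmore agreement on XVII.2: wholly obtained → 11% available; preferential 11%. → 11%.
Line B: beech → XVII.3; plywood → XVII.3.3; planed → XVII.3.3.1. Scheduled 35%. Osteria agreement on XVII.2.1.3: XVII.3.3.1 not covered. → 35%.
Line C: tropical hardwood → XVII.1; veneer sheets → XVII.1.2; planed → XVII.1.2.3. Scheduled 20%. quota on XVII.1.2.3 exhausted → over-quota 29%; Brenmore agreement on XVII.2: XVII.1.2.3 not covered; anti-dumping (Brenmore, XVII.1): +40%; total 29% + 40% = 69%. → 69%.
Line D: tropical hardwood → XVII.1; plywood → XVII.1.1; rough → XVII.1.1.2. Scheduled 38%. Brenmore agreement on XVII.2: XVII.1.1.2 not covered; anti-dumping (Brenmore, XVII.1): +40%; total 38% + 40% = 78%. → 78%.
Sum: 11% + 35% + 69% + 78% = 193%.

193%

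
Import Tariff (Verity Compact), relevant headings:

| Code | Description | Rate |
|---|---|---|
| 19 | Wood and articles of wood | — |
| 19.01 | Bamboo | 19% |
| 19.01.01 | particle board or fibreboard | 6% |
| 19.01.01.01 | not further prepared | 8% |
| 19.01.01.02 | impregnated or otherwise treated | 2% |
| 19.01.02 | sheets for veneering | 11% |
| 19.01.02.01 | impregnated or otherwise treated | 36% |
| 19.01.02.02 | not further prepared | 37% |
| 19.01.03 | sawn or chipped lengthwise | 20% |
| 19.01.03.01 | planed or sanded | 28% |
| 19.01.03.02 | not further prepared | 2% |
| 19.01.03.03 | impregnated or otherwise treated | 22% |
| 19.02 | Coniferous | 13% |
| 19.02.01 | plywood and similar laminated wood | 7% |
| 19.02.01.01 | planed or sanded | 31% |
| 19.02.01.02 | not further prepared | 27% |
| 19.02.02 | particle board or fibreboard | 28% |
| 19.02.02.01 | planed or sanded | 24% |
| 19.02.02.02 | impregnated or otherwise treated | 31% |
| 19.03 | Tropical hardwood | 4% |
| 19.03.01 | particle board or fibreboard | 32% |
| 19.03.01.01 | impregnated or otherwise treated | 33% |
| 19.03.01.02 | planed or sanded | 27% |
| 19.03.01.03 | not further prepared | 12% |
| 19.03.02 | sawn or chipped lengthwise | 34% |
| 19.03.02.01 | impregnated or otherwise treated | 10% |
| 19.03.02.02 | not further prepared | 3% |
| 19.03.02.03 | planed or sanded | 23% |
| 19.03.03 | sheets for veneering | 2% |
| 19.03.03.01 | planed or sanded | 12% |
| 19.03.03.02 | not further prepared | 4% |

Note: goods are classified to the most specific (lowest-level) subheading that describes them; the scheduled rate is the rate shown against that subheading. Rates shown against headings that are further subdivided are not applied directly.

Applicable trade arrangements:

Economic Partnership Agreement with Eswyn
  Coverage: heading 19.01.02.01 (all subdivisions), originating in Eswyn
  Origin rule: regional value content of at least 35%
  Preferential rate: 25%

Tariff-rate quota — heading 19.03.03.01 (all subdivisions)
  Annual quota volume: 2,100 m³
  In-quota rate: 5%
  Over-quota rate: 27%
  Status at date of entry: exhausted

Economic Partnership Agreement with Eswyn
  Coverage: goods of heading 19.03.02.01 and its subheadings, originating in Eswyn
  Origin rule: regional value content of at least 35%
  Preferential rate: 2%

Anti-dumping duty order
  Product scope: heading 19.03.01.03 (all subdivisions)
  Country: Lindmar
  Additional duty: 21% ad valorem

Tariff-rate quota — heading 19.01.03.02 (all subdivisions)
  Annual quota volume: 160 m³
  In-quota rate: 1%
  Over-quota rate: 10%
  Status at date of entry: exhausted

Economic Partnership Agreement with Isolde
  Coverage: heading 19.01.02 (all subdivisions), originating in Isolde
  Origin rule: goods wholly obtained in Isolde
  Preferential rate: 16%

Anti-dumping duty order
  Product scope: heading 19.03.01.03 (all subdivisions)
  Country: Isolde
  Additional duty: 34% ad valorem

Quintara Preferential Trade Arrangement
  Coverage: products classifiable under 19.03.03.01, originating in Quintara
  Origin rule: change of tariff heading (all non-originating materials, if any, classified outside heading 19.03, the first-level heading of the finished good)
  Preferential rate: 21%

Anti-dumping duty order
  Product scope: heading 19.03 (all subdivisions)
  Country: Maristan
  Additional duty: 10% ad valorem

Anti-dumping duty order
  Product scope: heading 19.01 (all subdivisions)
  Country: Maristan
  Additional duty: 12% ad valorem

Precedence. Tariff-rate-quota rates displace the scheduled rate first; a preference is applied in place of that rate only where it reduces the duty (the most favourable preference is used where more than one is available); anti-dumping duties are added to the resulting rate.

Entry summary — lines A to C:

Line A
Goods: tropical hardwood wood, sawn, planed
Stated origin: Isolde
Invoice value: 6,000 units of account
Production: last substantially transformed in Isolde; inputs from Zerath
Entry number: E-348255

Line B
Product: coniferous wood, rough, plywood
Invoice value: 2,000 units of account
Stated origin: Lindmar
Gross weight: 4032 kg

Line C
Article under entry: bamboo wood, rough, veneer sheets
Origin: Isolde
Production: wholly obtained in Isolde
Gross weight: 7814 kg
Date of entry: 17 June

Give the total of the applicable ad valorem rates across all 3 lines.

66%

Line A: tropical hardwood → 19.03; sawn → 19.03.02; planed → 19.03.02.03. Scheduled 23%. Isolde agreement on 19.01.02: 19.03.02.03 not covered. → 23%.
Line B: coniferous → 19.02; plywood → 19.02.01; rough → 19.02.01.02. Scheduled 27%. No special measure applies. → 27%.
Line C: bamboo → 19.01; veneer sheets → 19.01.02; rough → 19.01.02.02. Scheduled 37%. Isolde agreement on 19.01.02: wholly obtained → 16% available; preferential 16%. → 16%.
Sum: 23% + 27% + 16% = 66%.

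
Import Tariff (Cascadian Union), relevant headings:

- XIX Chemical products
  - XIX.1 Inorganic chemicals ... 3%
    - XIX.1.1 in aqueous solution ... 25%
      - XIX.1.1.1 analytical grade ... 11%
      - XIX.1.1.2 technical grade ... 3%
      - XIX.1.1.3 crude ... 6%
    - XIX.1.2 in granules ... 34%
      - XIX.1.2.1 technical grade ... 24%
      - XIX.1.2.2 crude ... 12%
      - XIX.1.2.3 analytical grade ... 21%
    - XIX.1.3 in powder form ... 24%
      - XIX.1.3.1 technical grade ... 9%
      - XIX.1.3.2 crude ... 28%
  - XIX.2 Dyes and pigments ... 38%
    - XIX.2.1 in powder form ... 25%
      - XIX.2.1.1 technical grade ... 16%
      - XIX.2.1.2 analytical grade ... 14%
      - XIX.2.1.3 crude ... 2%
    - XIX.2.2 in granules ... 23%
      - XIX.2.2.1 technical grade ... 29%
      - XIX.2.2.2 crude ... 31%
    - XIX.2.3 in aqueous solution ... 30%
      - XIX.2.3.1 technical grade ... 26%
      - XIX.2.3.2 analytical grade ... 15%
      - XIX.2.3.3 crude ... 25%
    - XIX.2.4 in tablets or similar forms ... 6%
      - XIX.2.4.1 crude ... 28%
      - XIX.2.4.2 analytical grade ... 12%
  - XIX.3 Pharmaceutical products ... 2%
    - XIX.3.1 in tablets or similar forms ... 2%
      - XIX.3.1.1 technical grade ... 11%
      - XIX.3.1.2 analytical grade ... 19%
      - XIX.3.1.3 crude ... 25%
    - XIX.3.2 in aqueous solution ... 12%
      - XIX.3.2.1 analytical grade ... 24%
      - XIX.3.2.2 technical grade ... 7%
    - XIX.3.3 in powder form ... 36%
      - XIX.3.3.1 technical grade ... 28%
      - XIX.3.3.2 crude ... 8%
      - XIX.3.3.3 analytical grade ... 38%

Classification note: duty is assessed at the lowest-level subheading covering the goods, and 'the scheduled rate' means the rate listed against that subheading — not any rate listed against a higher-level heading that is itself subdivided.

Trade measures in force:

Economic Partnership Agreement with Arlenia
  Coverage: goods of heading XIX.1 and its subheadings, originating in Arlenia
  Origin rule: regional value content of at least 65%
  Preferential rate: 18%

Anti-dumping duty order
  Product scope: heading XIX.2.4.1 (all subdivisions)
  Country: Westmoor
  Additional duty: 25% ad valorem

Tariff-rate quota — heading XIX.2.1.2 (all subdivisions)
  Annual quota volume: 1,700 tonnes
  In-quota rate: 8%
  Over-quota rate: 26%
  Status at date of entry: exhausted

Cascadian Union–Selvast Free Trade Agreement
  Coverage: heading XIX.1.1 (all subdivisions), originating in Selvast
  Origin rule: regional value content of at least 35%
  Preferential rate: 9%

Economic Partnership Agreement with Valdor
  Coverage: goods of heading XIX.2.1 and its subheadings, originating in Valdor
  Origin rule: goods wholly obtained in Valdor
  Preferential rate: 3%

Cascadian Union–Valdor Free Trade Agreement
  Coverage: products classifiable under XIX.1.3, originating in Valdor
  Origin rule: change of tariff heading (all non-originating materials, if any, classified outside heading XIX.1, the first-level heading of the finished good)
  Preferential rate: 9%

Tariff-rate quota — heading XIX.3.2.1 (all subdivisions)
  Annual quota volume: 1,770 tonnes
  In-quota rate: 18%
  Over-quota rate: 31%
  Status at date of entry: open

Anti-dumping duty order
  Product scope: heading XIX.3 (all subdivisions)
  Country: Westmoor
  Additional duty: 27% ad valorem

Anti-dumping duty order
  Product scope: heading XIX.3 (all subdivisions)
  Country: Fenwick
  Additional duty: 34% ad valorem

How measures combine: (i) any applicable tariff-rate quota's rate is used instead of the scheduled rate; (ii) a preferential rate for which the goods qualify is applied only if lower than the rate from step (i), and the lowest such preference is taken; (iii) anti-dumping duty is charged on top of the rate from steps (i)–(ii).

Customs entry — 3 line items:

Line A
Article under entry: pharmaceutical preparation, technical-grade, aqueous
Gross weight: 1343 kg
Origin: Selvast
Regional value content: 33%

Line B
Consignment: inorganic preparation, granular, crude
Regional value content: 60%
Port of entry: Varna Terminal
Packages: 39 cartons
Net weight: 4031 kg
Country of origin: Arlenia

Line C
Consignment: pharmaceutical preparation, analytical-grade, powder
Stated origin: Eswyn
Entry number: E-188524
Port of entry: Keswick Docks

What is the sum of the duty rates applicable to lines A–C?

57%

Line A: pharmaceutical → XIX.3; aqueous → XIX.3.2; technical-grade → XIX.3.2.2. Scheduled 7%. Selvast agreement on XIX.1.1: XIX.3.2.2 not covered. → 7%.
Line B: inorganic → XIX.1; granular → XIX.1.2; crude → XIX.1.2.2. Scheduled 12%. Arlenia agreement on XIX.1: RVC < 65%. → 12%.
Line C: pharmaceutical → XIX.3; powder → XIX.3.3; analytical-grade → XIX.3.3.3. Scheduled 38%. No special measure applies. → 38%.
Sum: 7% + 12% + 38% = 57%.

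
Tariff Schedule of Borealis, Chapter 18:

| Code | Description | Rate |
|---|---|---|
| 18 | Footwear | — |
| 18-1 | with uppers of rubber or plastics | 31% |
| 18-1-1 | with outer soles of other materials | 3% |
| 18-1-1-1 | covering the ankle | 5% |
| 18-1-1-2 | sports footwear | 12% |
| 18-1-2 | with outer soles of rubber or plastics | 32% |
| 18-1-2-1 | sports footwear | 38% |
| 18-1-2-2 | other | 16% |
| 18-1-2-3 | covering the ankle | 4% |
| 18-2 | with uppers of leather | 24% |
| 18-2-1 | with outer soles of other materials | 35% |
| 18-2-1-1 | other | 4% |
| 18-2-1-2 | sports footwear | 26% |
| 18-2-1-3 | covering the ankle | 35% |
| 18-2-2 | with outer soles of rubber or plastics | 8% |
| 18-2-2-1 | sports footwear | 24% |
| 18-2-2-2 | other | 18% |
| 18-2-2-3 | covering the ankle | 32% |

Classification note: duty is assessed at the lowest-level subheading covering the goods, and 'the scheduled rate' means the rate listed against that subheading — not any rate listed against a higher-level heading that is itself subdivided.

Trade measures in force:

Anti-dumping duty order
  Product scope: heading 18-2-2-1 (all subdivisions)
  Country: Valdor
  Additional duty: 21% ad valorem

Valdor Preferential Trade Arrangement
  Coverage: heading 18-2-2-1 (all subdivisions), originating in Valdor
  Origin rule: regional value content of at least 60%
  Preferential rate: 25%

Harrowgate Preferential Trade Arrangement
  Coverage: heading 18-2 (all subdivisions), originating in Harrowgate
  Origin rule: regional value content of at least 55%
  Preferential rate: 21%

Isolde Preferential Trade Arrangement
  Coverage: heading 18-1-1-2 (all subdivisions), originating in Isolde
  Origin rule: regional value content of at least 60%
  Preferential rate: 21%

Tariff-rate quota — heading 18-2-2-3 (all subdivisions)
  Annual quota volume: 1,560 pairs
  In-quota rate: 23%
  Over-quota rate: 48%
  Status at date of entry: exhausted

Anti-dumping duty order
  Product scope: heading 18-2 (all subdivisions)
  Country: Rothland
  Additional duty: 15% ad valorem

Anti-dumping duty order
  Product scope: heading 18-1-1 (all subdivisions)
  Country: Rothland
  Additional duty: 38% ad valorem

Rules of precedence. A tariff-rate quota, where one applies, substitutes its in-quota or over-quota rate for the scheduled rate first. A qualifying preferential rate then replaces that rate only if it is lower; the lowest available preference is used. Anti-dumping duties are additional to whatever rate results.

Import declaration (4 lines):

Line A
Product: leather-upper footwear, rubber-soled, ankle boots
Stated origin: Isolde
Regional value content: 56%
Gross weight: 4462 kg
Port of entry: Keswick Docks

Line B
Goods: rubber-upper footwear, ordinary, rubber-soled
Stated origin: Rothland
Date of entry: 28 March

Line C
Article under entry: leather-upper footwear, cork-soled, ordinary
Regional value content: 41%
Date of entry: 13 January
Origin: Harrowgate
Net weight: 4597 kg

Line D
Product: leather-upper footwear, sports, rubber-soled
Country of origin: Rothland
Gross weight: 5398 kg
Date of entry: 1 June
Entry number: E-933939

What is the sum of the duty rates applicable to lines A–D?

107%

Line A: leather-upper → 18-2; rubber-soled → 18-2-2; ankle boots → 18-2-2-3. Scheduled 32%. quota on 18-2-2-3 exhausted → over-quota 48%; Isolde agreement on 18-1-1-2: 18-2-2-3 not covered. → 48%.
Line B: rubber-upper → 18-1; rubber-soled → 18-1-2; ordinary → 18-1-2-2. Scheduled 16%. No special measure applies. → 16%.
Line C: leather-upper → 18-2; cork-soled → 18-2-1; ordinary → 18-2-1-1. Scheduled 4%. Harrowgate agreement on 18-2: RVC < 55%. → 4%.
Line D: leather-upper → 18-2; rubber-soled → 18-2-2; sports → 18-2-2-1. Scheduled 24%. anti-dumping (Rothland, 18-2): +15%; total 24% + 15% = 39%. → 39%.
Sum: 48% + 16% + 4% + 39% = 107%.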